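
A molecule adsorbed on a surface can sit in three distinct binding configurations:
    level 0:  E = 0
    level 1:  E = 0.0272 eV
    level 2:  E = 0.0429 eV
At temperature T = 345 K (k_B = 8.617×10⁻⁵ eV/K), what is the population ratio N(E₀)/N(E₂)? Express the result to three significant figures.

4.23

k_BT = 8.617×10⁻⁵ × 345 K = 0.029729 eV.
n₀/n₂ = exp[−(E₀−E₂)/kT] = exp(−(-0.0429 eV)/(0.029729 eV)) = exp(1.4430) = 4.23.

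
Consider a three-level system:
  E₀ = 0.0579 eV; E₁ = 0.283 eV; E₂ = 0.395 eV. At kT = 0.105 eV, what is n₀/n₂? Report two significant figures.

n₀/n₂ = exp[−(E₀−E₂)/kT] = exp(−(-0.3371 eV)/(0.105 eV)) = exp(3.210) = 25.

25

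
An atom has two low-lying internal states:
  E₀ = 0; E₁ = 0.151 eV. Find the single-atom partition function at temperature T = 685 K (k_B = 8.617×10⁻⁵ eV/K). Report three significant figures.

Z = 1.08

k_BT = 8.617×10⁻⁵ × 685 K = 0.059026 eV.
Eᵢ/kT = 0, 2.5582.
Z = Σ e^(−Eᵢ/kT) = e^(−0) + e^(−2.5582) = 1.0000 + 0.077444 = 1.0774.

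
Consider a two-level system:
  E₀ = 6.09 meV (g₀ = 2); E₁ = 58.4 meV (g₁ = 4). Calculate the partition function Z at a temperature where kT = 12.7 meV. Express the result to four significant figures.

Z = 1.278

Eᵢ/kT = 0.479528, 4.59843.
Z = Σ gᵢe^(−Eᵢ/kT) = 2·e^(−0.479528) + 4·e^(−4.59843) = 1.23815 + 0.0402705 = 1.27842.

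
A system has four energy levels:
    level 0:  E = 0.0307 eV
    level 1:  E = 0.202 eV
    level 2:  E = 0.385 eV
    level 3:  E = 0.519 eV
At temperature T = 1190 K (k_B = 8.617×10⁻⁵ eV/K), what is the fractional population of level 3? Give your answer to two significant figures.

0.0070

k_BT = 8.617×10⁻⁵ × 1190 K = 0.1025 eV.
Eᵢ/kT = 0.2995, 1.971, 3.756, 5.063.
Z = Σ e^(−Eᵢ/kT) = e^(−0.2995) + e^(−1.971) + e^(−3.756) + e^(−5.063) = 0.7412 + 0.1393 + 0.02338 + 0.006327 = 0.9102.
P₃ = e^(−E₃/kT) / Z = 0.006327/0.9102 = 0.0070.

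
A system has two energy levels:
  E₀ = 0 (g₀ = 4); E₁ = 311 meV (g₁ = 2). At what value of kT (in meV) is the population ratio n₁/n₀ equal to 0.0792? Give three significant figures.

n₁/n₀ = (g₁/g₀) exp[−(E₁−E₀)/kT] = 0.0792.
⇒ (E₁−E₀)/kT = ln((2/4)/0.0792) = ln(6.3131) = 1.8426.
kT = 311 meV / 1.8426 = 169 meV.

169 meV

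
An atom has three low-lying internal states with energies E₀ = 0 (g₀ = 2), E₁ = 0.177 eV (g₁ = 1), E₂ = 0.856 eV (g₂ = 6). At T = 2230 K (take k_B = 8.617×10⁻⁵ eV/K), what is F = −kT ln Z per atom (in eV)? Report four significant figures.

-0.1736 eV

k_BT = 8.617×10⁻⁵ × 2230 K = 0.192159 eV.
Eᵢ/kT = 0, 0.921112, 4.45464.
Z = Σ gᵢe^(−Eᵢ/kT) = 2·e^(−0) + 1·e^(−0.921112) + 6·e^(−4.45464) = 2.00000 + 0.398076 + 0.0697470 = 2.46782.
F = −kT ln Z = −0.192159 × ln(2.46782) = −0.192159 × 0.903335 = -0.1736 eV.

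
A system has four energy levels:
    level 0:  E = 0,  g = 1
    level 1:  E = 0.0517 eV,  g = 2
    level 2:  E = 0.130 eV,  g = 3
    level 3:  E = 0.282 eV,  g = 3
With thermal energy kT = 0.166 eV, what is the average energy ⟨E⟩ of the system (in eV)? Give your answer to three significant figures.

Eᵢ/kT = 0, 0.31145, 0.78313, 1.6988.
Z = Σ gᵢe^(−Eᵢ/kT) = 1·e^(−0) + 2·e^(−0.31145) + 3·e^(−0.78313) + 3·e^(−1.6988) = 1.0000 + 1.4648 + 1.3709 + 0.54871 = 4.3844.
⟨E⟩ = Σ Eᵢ gᵢe^(−Eᵢ/kT) / Z = (0·1.0000 + 0.0517·1.4648 + 0.130·1.3709 + 0.282·0.54871) / 4.3844 = 0.0932 eV.

0.0932 eV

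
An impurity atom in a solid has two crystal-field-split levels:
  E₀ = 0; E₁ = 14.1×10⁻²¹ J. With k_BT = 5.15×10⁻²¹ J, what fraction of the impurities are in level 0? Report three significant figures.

0.939

Eᵢ/kT = 0, 2.7379.
Z = Σ e^(−Eᵢ/kT) = e^(−0) + e^(−2.7379) = 1.0000 + 0.064706 = 1.0647.
P₀ = e^(−E₀/kT) / Z = 1.0000/1.0647 = 0.939.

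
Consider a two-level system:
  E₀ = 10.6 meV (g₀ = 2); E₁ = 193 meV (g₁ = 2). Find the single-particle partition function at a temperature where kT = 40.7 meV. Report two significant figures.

Z = 1.6

Eᵢ/kT = 0.2604, 4.742.
Z = Σ gᵢe^(−Eᵢ/kT) = 2·e^(−0.2604) + 2·e^(−4.742) = 1.541 + 0.01744 = 1.558.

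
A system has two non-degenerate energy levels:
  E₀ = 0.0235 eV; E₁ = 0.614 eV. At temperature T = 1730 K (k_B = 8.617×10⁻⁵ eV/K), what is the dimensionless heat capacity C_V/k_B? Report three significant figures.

0.288

k_BT = 8.617×10⁻⁵ × 1730 K = 0.14907 eV.
Eᵢ/kT = 0.15764, 4.1189.
Z = Σ e^(−Eᵢ/kT) = e^(−0.15764) + e^(−4.1189) = 0.85416 + 0.016262 = 0.87042.
⟨E⟩ = 0.034532 eV, ⟨E²⟩ = 0.0075853 eV².
C_V/k_B = (⟨E²⟩ − ⟨E⟩²)/(kT)² = (0.0075853 − 0.0011925)/0.022222 = 0.288.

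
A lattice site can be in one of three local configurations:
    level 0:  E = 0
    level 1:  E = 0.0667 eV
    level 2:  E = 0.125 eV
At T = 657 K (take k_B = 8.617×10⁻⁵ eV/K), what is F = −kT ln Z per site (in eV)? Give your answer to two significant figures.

k_BT = 8.617×10⁻⁵ × 657 K = 0.05661 eV.
Eᵢ/kT = 0, 1.178, 2.208.
Z = Σ e^(−Eᵢ/kT) = e^(−0) + e^(−1.178) + e^(−2.208) = 1.000 + 0.3079 + 0.1099 = 1.418.
F = −kT ln Z = −0.05661 × ln(1.418) = −0.05661 × 0.3492 = -0.020 eV.

-0.020 eV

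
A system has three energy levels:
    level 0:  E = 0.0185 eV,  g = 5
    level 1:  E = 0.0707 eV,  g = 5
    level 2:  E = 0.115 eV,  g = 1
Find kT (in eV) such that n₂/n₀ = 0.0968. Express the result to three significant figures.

n₂/n₀ = (g₂/g₀) exp[−(E₂−E₀)/kT] = 0.0968.
⇒ (E₂−E₀)/kT = ln((1/5)/0.0968) = ln(2.0661) = 0.72566.
kT = 0.0965 eV / 0.72566 = 0.133 eV.

0.133 eV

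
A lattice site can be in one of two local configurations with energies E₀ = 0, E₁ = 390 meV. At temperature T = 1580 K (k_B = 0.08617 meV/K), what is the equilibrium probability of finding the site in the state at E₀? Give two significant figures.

k_BT = 0.08617 × 1580 K = 136.1 meV.
Eᵢ/kT = 0, 2.866.
Z = Σ e^(−Eᵢ/kT) = e^(−0) + e^(−2.866) = 1.000 + 0.05693 = 1.057.
P₀ = e^(−E₀/kT) / Z = 1.000/1.057 = 0.95.

0.95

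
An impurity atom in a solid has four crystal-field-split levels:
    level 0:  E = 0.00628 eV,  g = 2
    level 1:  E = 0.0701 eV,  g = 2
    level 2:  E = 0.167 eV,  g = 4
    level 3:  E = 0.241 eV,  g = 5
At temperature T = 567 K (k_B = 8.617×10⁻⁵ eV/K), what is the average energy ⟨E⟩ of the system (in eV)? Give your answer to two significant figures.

k_BT = 8.617×10⁻⁵ × 567 K = 0.04886 eV.
Eᵢ/kT = 0.1285, 1.435, 3.418, 4.932.
Z = Σ gᵢe^(−Eᵢ/kT) = 2·e^(−0.1285) + 2·e^(−1.435) + 4·e^(−3.418) + 5·e^(−4.932) = 1.759 + 0.4762 + 0.1311 + 0.03606 = 2.402.
⟨E⟩ = Σ Eᵢ gᵢe^(−Eᵢ/kT) / Z = (0.00628·1.759 + 0.0701·0.4762 + 0.167·0.1311 + 0.241·0.03606) / 2.402 = 0.031 eV.

0.031 eV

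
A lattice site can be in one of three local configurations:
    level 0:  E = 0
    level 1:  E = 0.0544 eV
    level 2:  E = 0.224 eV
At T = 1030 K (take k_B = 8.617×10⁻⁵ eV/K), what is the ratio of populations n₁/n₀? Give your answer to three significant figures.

k_BT = 8.617×10⁻⁵ × 1030 K = 0.088755 eV.
n₁/n₀ = exp[−(E₁−E₀)/kT] = exp(−(0.0544 eV)/(0.088755 eV)) = exp(-0.61292) = 0.542.

0.542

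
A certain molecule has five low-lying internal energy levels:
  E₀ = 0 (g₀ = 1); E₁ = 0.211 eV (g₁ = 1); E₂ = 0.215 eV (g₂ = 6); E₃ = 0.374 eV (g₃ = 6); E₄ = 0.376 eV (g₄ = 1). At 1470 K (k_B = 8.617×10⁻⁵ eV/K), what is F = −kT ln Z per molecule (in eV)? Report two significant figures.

-0.12 eV

k_BT = 8.617×10⁻⁵ × 1470 K = 0.1267 eV.
Eᵢ/kT = 0, 1.665, 1.697, 2.952, 2.968.
Z = Σ gᵢe^(−Eᵢ/kT) = 1·e^(−0) + 1·e^(−1.665) + 6·e^(−1.697) + 6·e^(−2.952) + 1·e^(−2.968) = 1.000 + 0.1892 + 1.099 + 0.3134 + 0.05141 = 2.653.
F = −kT ln Z = −0.1267 × ln(2.653) = −0.1267 × 0.9757 = -0.12 eV.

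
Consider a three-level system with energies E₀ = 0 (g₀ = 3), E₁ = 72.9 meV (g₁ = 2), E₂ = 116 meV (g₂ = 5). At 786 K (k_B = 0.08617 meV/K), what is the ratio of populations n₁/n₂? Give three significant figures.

k_BT = 0.08617 × 786 K = 67.730 meV.
n₁/n₂ = (g₁/g₂) exp[−(E₁−E₂)/kT] = (2/5) × exp(−(-43.1 meV)/(67.730 meV)) = (2/5) × exp(0.63635) = 0.756.

0.756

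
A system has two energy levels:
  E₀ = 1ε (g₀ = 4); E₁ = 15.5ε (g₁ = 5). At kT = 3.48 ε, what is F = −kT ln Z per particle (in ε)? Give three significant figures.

Eᵢ/kT = 0.28736, 4.4540.
Z = Σ gᵢe^(−Eᵢ/kT) = 4·e^(−0.28736) + 5·e^(−4.4540) = 3.0010 + 0.058160 = 3.0592.
F = −kT ln Z = −3.48 × ln(3.0592) = −3.48 × 1.1182 = -3.89 ε.

-3.89 ε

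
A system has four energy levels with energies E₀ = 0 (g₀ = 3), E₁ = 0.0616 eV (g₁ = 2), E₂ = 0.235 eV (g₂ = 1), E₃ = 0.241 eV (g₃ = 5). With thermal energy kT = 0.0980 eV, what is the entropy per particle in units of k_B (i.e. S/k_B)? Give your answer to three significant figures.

1.95

Eᵢ/kT = 0, 0.62857, 2.3980, 2.4592.
Z = Σ gᵢe^(−Eᵢ/kT) = 3·e^(−0) + 2·e^(−0.62857) + 1·e^(−2.3980) + 5·e^(−2.4592) = 3.0000 + 1.0667 + 0.090900 + 0.42752 = 4.5851.
⟨E⟩ = Σ EᵢPᵢ = 0.041461 eV.
S/k_B = ln Z + ⟨E⟩/kT = ln(4.5851) + 0.041461/0.0980 = 1.5228 + 0.42307 = 1.95.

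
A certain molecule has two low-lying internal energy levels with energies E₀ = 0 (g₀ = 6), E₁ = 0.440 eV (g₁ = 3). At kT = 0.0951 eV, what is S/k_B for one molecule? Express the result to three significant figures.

1.82

Eᵢ/kT = 0, 4.6267.
Z = Σ gᵢe^(−Eᵢ/kT) = 6·e^(−0) + 3·e^(−4.6267) = 6.0000 + 0.029361 = 6.0294.
⟨E⟩ = Σ EᵢPᵢ = 0.0021426 eV.
S/k_B = ln Z + ⟨E⟩/kT = ln(6.0294) + 0.0021426/0.0951 = 1.7966 + 0.022530 = 1.82.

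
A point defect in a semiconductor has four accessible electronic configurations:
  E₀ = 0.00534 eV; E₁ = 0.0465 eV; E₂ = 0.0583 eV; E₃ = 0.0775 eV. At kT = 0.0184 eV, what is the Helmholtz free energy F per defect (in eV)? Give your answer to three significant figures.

0.00225 eV

Eᵢ/kT = 0.29022, 2.5272, 3.1685, 4.2120.
Z = Σ e^(−Eᵢ/kT) = e^(−0.29022) + e^(−2.5272) + e^(−3.1685) + e^(−4.2120) = 0.74810 + 0.079882 + 0.042067 + 0.014817 = 0.88487.
F = −kT ln Z = −0.0184 × ln(0.88487) = −0.0184 × -0.12231 = 0.00225 eV.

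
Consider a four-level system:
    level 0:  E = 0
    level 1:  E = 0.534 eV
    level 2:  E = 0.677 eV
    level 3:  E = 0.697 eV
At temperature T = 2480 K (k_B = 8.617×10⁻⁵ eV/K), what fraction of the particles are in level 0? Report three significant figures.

k_BT = 8.617×10⁻⁵ × 2480 K = 0.21370 eV.
Eᵢ/kT = 0, 2.4988, 3.1680, 3.2616.
Z = Σ e^(−Eᵢ/kT) = e^(−0) + e^(−2.4988) + e^(−3.1680) + e^(−3.2616) = 1.0000 + 0.082184 + 0.042088 + 0.038327 = 1.1626.
P₀ = e^(−E₀/kT) / Z = 1.0000/1.1626 = 0.860.

0.860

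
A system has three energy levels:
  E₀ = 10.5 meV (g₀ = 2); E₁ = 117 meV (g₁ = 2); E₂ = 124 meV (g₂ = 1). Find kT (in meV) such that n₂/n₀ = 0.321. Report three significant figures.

256 meV

n₂/n₀ = (g₂/g₀) exp[−(E₂−E₀)/kT] = 0.321.
⇒ (E₂−E₀)/kT = ln((1/2)/0.321) = ln(1.5576) = 0.44315.
kT = 113.5 meV / 0.44315 = 256 meV.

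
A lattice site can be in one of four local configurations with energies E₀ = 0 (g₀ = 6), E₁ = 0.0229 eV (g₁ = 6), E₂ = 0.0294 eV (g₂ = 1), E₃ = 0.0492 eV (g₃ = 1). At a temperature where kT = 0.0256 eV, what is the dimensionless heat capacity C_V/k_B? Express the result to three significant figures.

0.226

Eᵢ/kT = 0, 0.89453, 1.1484, 1.9219.
Z = Σ gᵢe^(−Eᵢ/kT) = 6·e^(−0) + 6·e^(−0.89453) + 1·e^(−1.1484) + 1·e^(−1.9219) = 6.0000 + 2.4528 + 0.31714 + 0.14633 = 8.9163.
⟨E⟩ = 0.0081528 eV, ⟨E²⟩ = 0.00021473 eV².
C_V/k_B = (⟨E²⟩ − ⟨E⟩²)/(kT)² = (0.00021473 − 0.000066468)/0.00065536 = 0.226.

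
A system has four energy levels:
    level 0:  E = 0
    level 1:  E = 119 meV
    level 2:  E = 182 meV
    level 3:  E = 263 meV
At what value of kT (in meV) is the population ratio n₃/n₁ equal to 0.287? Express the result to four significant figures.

115.4 meV

n₃/n₁ = exp[−(E₃−E₁)/kT] = 0.287.
⇒ (E₃−E₁)/kT = ln(1/0.287) = ln(3.48432) = 1.24827.
kT = 144 meV / 1.24827 = 115.4 meV.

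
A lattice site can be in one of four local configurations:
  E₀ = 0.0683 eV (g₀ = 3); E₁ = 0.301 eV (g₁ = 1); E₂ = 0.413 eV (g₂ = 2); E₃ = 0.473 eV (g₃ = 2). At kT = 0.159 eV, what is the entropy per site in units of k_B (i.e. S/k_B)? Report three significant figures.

1.63

Eᵢ/kT = 0.42956, 1.8931, 2.5975, 2.9748.
Z = Σ gᵢe^(−Eᵢ/kT) = 3·e^(−0.42956) + 1·e^(−1.8931) + 2·e^(−2.5975) + 2·e^(−2.9748) = 1.9524 + 0.15060 + 0.14892 + 0.10212 = 2.3540.
⟨E⟩ = Σ EᵢPᵢ = 0.12255 eV.
S/k_B = ln Z + ⟨E⟩/kT = ln(2.3540) + 0.12255/0.159 = 0.85612 + 0.77075 = 1.63.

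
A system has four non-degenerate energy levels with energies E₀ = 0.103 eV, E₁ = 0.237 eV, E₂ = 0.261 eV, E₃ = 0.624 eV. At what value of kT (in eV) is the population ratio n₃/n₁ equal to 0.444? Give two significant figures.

0.48 eV

n₃/n₁ = exp[−(E₃−E₁)/kT] = 0.444.
⇒ (E₃−E₁)/kT = ln(1/0.444) = ln(2.252) = 0.8118.
kT = 0.387 eV / 0.8118 = 0.48 eV.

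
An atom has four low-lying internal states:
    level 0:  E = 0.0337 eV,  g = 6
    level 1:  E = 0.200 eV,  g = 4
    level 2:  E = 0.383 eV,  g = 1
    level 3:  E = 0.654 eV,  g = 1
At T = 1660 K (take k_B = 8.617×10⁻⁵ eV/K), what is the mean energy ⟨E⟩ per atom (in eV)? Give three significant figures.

k_BT = 8.617×10⁻⁵ × 1660 K = 0.14304 eV.
Eᵢ/kT = 0.23560, 1.3982, 2.6776, 4.5721.
Z = Σ gᵢe^(−Eᵢ/kT) = 6·e^(−0.23560) + 4·e^(−1.3982) + 1·e^(−2.6776) + 1·e^(−4.5721) = 4.7406 + 0.98816 + 0.068728 + 0.010336 = 5.8078.
⟨E⟩ = Σ Eᵢ gᵢe^(−Eᵢ/kT) / Z = (0.0337·4.7406 + 0.200·0.98816 + 0.383·0.068728 + 0.654·0.010336) / 5.8078 = 0.0672 eV.

0.0672 eV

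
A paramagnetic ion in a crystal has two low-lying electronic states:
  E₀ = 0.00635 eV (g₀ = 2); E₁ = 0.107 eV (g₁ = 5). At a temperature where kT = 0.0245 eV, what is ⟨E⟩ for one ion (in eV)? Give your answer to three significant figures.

0.0103 eV

Eᵢ/kT = 0.25918, 4.3673.
Z = Σ gᵢe^(−Eᵢ/kT) = 2·e^(−0.25918) + 5·e^(−4.3673) = 1.5434 + 0.063427 = 1.6068.
⟨E⟩ = Σ Eᵢ gᵢe^(−Eᵢ/kT) / Z = (0.00635·1.5434 + 0.107·0.063427) / 1.6068 = 0.0103 eV.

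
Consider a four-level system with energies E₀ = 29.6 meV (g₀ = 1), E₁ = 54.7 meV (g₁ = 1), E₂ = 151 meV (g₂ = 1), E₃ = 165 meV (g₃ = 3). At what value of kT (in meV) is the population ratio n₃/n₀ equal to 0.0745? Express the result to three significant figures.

36.6 meV

n₃/n₀ = (g₃/g₀) exp[−(E₃−E₀)/kT] = 0.0745.
⇒ (E₃−E₀)/kT = ln((3/1)/0.0745) = ln(40.268) = 3.6956.
kT = 135.4 meV / 3.6956 = 36.6 meV.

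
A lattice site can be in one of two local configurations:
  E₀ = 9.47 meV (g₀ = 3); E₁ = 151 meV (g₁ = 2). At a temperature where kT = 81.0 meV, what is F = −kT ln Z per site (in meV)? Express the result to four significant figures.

Eᵢ/kT = 0.116914, 1.86420.
Z = Σ gᵢe^(−Eᵢ/kT) = 3·e^(−0.116914) + 2·e^(−1.86420) = 2.66899 + 0.310040 = 2.97903.
F = −kT ln Z = −81.0 × ln(2.97903) = −81.0 × 1.09160 = -88.42 meV.

-88.42 meV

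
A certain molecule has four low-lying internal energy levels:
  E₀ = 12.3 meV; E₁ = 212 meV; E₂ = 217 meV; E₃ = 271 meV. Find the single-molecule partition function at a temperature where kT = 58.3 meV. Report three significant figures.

Eᵢ/kT = 0.21098, 3.6364, 3.7221, 4.6484.
Z = Σ e^(−Eᵢ/kT) = e^(−0.21098) + e^(−3.6364) + e^(−3.7221) + e^(−4.6484) = 0.80979 + 0.026347 + 0.024183 + 0.0095769 = 0.86990.

Z = 0.870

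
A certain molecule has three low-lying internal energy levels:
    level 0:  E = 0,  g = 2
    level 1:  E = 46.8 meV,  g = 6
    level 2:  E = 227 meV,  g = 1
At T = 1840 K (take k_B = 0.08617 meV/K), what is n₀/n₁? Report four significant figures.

k_BT = 0.08617 × 1840 K = 158.553 meV.
n₀/n₁ = (g₀/g₁) exp[−(E₀−E₁)/kT] = (2/6) × exp(−(-46.8 meV)/(158.553 meV)) = (2/6) × exp(0.295169) = 0.4478.

0.4478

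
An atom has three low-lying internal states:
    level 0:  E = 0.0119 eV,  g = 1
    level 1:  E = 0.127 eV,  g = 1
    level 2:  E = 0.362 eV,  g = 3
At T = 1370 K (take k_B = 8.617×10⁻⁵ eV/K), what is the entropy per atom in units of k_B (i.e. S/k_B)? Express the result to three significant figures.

0.966

k_BT = 8.617×10⁻⁵ × 1370 K = 0.11805 eV.
Eᵢ/kT = 0.10080, 1.0758, 3.0665.
Z = Σ gᵢe^(−Eᵢ/kT) = 1·e^(−0.10080) + 1·e^(−1.0758) + 3·e^(−3.0665) = 0.90411 + 0.34102 + 0.13975 = 1.3849.
⟨E⟩ = Σ EᵢPᵢ = 0.075571 eV.
S/k_B = ln Z + ⟨E⟩/kT = ln(1.3849) + 0.075571/0.11805 = 0.32563 + 0.64016 = 0.966.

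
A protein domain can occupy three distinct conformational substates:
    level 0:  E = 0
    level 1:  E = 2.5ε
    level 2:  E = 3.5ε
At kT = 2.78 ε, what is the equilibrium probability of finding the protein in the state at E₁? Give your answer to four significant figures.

0.2406

Eᵢ/kT = 0, 0.899281, 1.25899.
Z = Σ e^(−Eᵢ/kT) = e^(−0) + e^(−0.899281) + e^(−1.25899) = 1.00000 + 0.406862 + 0.283941 = 1.69080.
P₁ = e^(−E₁/kT) / Z = 0.406862/1.69080 = 0.2406.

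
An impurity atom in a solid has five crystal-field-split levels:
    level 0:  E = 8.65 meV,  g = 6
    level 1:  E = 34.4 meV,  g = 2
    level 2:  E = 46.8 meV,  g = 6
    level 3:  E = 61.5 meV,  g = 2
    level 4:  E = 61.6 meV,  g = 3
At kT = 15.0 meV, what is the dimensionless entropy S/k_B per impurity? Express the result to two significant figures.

Eᵢ/kT = 0.5767, 2.293, 3.120, 4.100, 4.107.
Z = Σ gᵢe^(−Eᵢ/kT) = 6·e^(−0.5767) + 2·e^(−2.293) + 6·e^(−3.120) + 2·e^(−4.100) + 3·e^(−4.107) = 3.370 + 0.2019 + 0.2649 + 0.03315 + 0.04937 = 3.919.
⟨E⟩ = Σ EᵢPᵢ = 13.67 meV.
S/k_B = ln Z + ⟨E⟩/kT = ln(3.919) + 13.67/15.0 = 1.366 + 0.9113 = 2.3.

2.3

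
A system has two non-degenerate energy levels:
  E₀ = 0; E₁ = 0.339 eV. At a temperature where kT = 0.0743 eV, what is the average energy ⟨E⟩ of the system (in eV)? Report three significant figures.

0.00350 eV

Eᵢ/kT = 0, 4.5626.
Z = Σ e^(−Eᵢ/kT) = e^(−0) + e^(−4.5626) = 1.0000 + 0.010435 = 1.0104.
⟨E⟩ = Σ Eᵢ e^(−Eᵢ/kT) / Z = (0·1.0000 + 0.339·0.010435) / 1.0104 = 0.00350 eV.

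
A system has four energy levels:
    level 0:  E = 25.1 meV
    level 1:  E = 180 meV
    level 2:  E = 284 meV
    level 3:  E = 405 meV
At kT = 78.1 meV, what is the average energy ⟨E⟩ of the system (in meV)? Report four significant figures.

Eᵢ/kT = 0.321383, 2.30474, 3.63636, 5.18566.
Z = Σ e^(−Eᵢ/kT) = e^(−0.321383) + e^(−2.30474) + e^(−3.63636) + e^(−5.18566) = 0.725145 + 0.0997847 + 0.0263481 + 0.00559624 = 0.856874.
⟨E⟩ = Σ Eᵢ e^(−Eᵢ/kT) / Z = (25.1·0.725145 + 180·0.0997847 + 284·0.0263481 + 405·0.00559624) / 0.856874 = 53.58 meV.

53.58 meV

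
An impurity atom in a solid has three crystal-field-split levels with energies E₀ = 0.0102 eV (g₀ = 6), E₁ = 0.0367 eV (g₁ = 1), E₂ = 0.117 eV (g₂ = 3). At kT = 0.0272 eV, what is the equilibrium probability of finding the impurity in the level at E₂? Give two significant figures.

Eᵢ/kT = 0.3750, 1.349, 4.301.
Z = Σ gᵢe^(−Eᵢ/kT) = 6·e^(−0.3750) + 1·e^(−1.349) + 3·e^(−4.301) = 4.124 + 0.2595 + 0.04066 = 4.424.
P₂ = g₂ e^(−E₂/kT) / Z = 0.04066/4.424 = 0.0092.

0.0092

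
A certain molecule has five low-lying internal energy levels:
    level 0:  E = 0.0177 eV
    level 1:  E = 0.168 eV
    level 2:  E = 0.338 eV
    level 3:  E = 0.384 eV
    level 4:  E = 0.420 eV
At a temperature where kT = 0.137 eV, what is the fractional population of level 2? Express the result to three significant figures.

0.0622

Eᵢ/kT = 0.12920, 1.2263, 2.4672, 2.8029, 3.0657.
Z = Σ e^(−Eᵢ/kT) = e^(−0.12920) + e^(−1.2263) + e^(−2.4672) + e^(−2.8029) + e^(−3.0657) = 0.87880 + 0.29338 + 0.084822 + 0.060634 + 0.046621 = 1.3643.
P₂ = e^(−E₂/kT) / Z = 0.084822/1.3643 = 0.0622.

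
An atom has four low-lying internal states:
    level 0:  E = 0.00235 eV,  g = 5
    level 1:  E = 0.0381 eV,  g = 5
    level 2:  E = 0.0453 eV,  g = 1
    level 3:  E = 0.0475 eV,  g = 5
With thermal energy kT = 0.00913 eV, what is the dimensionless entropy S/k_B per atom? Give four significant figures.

Eᵢ/kT = 0.257393, 4.17306, 4.96166, 5.20263.
Z = Σ gᵢe^(−Eᵢ/kT) = 5·e^(−0.257393) + 5·e^(−4.17306) + 1·e^(−4.96166) + 5·e^(−5.20263) = 3.86532 + 0.0770252 + 0.00700130 + 0.0275104 = 3.97686.
⟨E⟩ = Σ EᵢPᵢ = 0.00343036 eV.
S/k_B = ln Z + ⟨E⟩/kT = ln(3.97686) + 0.00343036/0.00913 = 1.38049 + 0.375724 = 1.756.

1.756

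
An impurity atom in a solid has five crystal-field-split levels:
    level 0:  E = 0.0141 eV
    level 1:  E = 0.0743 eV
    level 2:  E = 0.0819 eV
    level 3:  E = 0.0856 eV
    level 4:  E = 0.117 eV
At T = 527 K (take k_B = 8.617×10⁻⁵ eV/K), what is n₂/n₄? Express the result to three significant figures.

2.17

k_BT = 8.617×10⁻⁵ × 527 K = 0.045412 eV.
n₂/n₄ = exp[−(E₂−E₄)/kT] = exp(−(-0.0351 eV)/(0.045412 eV)) = exp(0.77292) = 2.17.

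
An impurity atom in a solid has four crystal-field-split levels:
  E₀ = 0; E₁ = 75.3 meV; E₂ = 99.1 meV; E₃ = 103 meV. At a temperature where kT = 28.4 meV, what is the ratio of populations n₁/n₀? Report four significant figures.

0.07055

n₁/n₀ = exp[−(E₁−E₀)/kT] = exp(−(75.3 meV)/(28.4 meV)) = exp(-2.65141) = 0.07055.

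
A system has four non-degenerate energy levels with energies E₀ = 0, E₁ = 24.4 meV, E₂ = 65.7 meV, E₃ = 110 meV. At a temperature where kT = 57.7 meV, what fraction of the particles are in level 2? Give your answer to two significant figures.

Eᵢ/kT = 0, 0.4229, 1.139, 1.906.
Z = Σ e^(−Eᵢ/kT) = e^(−0) + e^(−0.4229) + e^(−1.139) + e^(−1.906) = 1.000 + 0.6551 + 0.3201 + 0.1487 = 2.124.
P₂ = e^(−E₂/kT) / Z = 0.3201/2.124 = 0.15.

0.15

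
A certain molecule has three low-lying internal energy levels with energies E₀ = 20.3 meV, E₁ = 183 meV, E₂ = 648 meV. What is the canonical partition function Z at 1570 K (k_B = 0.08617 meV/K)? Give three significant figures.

Z = 1.13

k_BT = 0.08617 × 1570 K = 135.29 meV.
Eᵢ/kT = 0.15005, 1.3526, 4.7897.
Z = Σ e^(−Eᵢ/kT) = e^(−0.15005) + e^(−1.3526) + e^(−4.7897) = 0.86066 + 0.25857 + 0.0083150 = 1.1275.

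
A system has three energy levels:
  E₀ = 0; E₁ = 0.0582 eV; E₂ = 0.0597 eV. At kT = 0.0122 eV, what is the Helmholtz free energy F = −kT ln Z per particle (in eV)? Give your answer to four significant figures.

Eᵢ/kT = 0, 4.77049, 4.89344.
Z = Σ e^(−Eᵢ/kT) = e^(−0) + e^(−4.77049) + e^(−4.89344) = 1.00000 + 0.00847623 + 0.00749559 = 1.01597.
F = −kT ln Z = −0.0122 × ln(1.01597) = −0.0122 × 0.0158438 = -0.0001933 eV.

-0.0001933 eV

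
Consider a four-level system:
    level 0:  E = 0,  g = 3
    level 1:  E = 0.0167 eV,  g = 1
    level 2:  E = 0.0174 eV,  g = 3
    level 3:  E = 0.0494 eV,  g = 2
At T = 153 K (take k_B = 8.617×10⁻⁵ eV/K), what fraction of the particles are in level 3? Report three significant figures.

k_BT = 8.617×10⁻⁵ × 153 K = 0.013184 eV.
Eᵢ/kT = 0, 1.2667, 1.3198, 3.7470.
Z = Σ gᵢe^(−Eᵢ/kT) = 3·e^(−0) + 1·e^(−1.2667) + 3·e^(−1.3198) + 2·e^(−3.7470) = 3.0000 + 0.28176 + 0.80157 + 0.047177 = 4.1305.
P₃ = g₃ e^(−E₃/kT) / Z = 0.047177/4.1305 = 0.0114.

0.0114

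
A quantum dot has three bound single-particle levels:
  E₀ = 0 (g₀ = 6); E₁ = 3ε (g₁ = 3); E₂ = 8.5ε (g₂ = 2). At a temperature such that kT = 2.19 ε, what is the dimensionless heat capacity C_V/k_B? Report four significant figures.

0.2703

Eᵢ/kT = 0, 1.36986, 3.88128.
Z = Σ gᵢe^(−Eᵢ/kT) = 6·e^(−0) + 3·e^(−1.36986) + 2·e^(−3.88128) = 6.00000 + 0.762428 + 0.0412488 = 6.80368.
⟨E⟩ = 0.387716 ε, ⟨E²⟩ = 1.44658 ε².
C_V/k_B = (⟨E²⟩ − ⟨E⟩²)/(kT)² = (1.44658 − 0.150324)/4.79610 = 0.2703.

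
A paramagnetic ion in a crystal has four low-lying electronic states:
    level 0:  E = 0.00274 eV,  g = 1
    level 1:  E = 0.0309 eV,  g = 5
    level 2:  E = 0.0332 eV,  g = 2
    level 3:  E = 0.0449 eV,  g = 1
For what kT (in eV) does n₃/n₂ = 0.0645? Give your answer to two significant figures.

n₃/n₂ = (g₃/g₂) exp[−(E₃−E₂)/kT] = 0.0645.
⇒ (E₃−E₂)/kT = ln((1/2)/0.0645) = ln(7.752) = 2.048.
kT = 0.0117 eV / 2.048 = 0.0057 eV.

0.0057 eV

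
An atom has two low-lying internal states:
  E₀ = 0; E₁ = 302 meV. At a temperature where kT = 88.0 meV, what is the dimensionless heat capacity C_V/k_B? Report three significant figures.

0.357

Eᵢ/kT = 0, 3.4318.
Z = Σ e^(−Eᵢ/kT) = e^(−0) + e^(−3.4318) = 1.0000 + 0.032329 = 1.0323.
⟨E⟩ = 9.4579 meV, ⟨E²⟩ = 2856.3 meV².
C_V/k_B = (⟨E²⟩ − ⟨E⟩²)/(kT)² = (2856.3 − 89.452)/7744.0 = 0.357.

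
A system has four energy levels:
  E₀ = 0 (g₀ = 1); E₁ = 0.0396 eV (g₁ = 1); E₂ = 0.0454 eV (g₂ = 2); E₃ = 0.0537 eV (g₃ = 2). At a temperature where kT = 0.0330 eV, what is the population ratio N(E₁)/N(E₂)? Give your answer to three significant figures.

0.596

n₁/n₂ = (g₁/g₂) exp[−(E₁−E₂)/kT] = (1/2) × exp(−(-0.0058 eV)/(0.0330 eV)) = (1/2) × exp(0.17576) = 0.596.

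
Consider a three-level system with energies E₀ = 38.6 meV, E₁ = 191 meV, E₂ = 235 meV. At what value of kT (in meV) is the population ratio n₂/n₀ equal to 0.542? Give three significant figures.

n₂/n₀ = exp[−(E₂−E₀)/kT] = 0.542.
⇒ (E₂−E₀)/kT = ln(1/0.542) = ln(1.8450) = 0.61248.
kT = 196.4 meV / 0.61248 = 321 meV.

321 meV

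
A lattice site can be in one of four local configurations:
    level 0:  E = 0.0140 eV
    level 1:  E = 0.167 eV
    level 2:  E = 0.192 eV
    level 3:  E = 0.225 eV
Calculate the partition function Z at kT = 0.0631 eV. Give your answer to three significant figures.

Eᵢ/kT = 0.22187, 2.6466, 3.0428, 3.5658.
Z = Σ e^(−Eᵢ/kT) = e^(−0.22187) + e^(−2.6466) + e^(−3.0428) + e^(−3.5658) = 0.80102 + 0.070892 + 0.047701 + 0.028274 = 0.94789.

Z = 0.948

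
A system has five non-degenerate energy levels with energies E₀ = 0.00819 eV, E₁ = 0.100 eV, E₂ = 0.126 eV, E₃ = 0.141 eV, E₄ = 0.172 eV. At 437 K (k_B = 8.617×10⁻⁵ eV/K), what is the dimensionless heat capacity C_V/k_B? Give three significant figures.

1.14

k_BT = 8.617×10⁻⁵ × 437 K = 0.037656 eV.
Eᵢ/kT = 0.21750, 2.6556, 3.3461, 3.7444, 4.5677.
Z = Σ e^(−Eᵢ/kT) = e^(−0.21750) + e^(−2.6556) + e^(−3.3461) + e^(−3.7444) + e^(−4.5677) = 0.80453 + 0.070257 + 0.035221 + 0.023650 + 0.010382 = 0.94404.
⟨E⟩ = 0.024547 eV, ⟨E²⟩ = 0.0022171 eV².
C_V/k_B = (⟨E²⟩ − ⟨E⟩²)/(kT)² = (0.0022171 − 0.00060256)/0.0014180 = 1.14.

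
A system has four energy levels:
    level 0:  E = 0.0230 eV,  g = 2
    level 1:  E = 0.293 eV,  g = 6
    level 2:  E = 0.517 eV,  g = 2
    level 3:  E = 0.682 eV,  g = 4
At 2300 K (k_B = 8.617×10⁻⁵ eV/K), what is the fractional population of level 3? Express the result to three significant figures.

0.0374

k_BT = 8.617×10⁻⁵ × 2300 K = 0.19819 eV.
Eᵢ/kT = 0.11605, 1.4784, 2.6086, 3.4411.
Z = Σ gᵢe^(−Eᵢ/kT) = 2·e^(−0.11605) + 6·e^(−1.4784) + 2·e^(−2.6086) + 4·e^(−3.4411) = 1.7809 + 1.3680 + 0.14728 + 0.12812 = 3.4243.
P₃ = g₃ e^(−E₃/kT) / Z = 0.12812/3.4243 = 0.0374.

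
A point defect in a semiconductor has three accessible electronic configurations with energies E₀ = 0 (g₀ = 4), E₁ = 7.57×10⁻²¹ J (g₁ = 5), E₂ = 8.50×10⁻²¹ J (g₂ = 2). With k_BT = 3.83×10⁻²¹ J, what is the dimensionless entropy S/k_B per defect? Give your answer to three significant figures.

Eᵢ/kT = 0, 1.9765, 2.2193.
Z = Σ gᵢe^(−Eᵢ/kT) = 4·e^(−0) + 5·e^(−1.9765) + 2·e^(−2.2193) = 4.0000 + 0.69277 + 0.21737 = 4.9101.
⟨E⟩ = Σ EᵢPᵢ = 1.4444 ×10⁻²¹ J.
S/k_B = ln Z + ⟨E⟩/kT = ln(4.9101) + 1.4444/3.83 = 1.5913 + 0.37713 = 1.97.

1.97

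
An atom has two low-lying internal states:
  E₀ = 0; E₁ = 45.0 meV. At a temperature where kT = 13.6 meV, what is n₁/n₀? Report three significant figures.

n₁/n₀ = exp[−(E₁−E₀)/kT] = exp(−(45.0 meV)/(13.6 meV)) = exp(-3.3088) = 0.0366.

0.0366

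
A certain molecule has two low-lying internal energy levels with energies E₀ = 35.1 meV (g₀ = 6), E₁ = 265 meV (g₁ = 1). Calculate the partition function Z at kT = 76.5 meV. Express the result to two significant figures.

Eᵢ/kT = 0.4588, 3.464.
Z = Σ gᵢe^(−Eᵢ/kT) = 6·e^(−0.4588) + 1·e^(−3.464) = 3.792 + 0.03130 = 3.823.

Z = 3.8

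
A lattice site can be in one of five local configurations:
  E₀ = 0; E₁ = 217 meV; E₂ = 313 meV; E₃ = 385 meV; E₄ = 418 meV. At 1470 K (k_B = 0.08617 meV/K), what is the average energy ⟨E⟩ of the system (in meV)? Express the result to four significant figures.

k_BT = 0.08617 × 1470 K = 126.670 meV.
Eᵢ/kT = 0, 1.71311, 2.47099, 3.03939, 3.29991.
Z = Σ e^(−Eᵢ/kT) = e^(−0) + e^(−1.71311) + e^(−2.47099) + e^(−3.03939) + e^(−3.29991) = 1.00000 + 0.180304 + 0.0845012 + 0.0478641 + 0.0368865 = 1.34956.
⟨E⟩ = Σ Eᵢ e^(−Eᵢ/kT) / Z = (0·1.00000 + 217·0.180304 + 313·0.0845012 + 385·0.0478641 + 418·0.0368865) / 1.34956 = 73.67 meV.

73.67 meV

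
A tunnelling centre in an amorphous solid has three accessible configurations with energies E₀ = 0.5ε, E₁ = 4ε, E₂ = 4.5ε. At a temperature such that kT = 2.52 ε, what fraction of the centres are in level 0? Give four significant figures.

0.6878

Eᵢ/kT = 0.198413, 1.58730, 1.78571.
Z = Σ e^(−Eᵢ/kT) = e^(−0.198413) + e^(−1.58730) + e^(−1.78571) = 0.820031 + 0.204477 + 0.167678 = 1.19219.
P₀ = e^(−E₀/kT) / Z = 0.820031/1.19219 = 0.6878.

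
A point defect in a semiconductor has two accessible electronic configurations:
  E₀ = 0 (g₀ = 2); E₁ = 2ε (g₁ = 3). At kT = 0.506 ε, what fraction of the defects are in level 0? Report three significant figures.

0.972

Eᵢ/kT = 0, 3.9526.
Z = Σ gᵢe^(−Eᵢ/kT) = 2·e^(−0) + 3·e^(−3.9526) = 2.0000 + 0.057614 = 2.0576.
P₀ = g₀ e^(−E₀/kT) / Z = 2.0000/2.0576 = 0.972.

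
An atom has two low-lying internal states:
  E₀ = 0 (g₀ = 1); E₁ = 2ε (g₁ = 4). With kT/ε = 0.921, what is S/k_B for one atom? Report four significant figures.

1.056

Eᵢ/kT = 0, 2.17155.
Z = Σ gᵢe^(−Eᵢ/kT) = 1·e^(−0) + 4·e^(−2.17155) = 1.00000 + 0.456003 = 1.45600.
⟨E⟩ = Σ EᵢPᵢ = 0.626378 ε.
S/k_B = ln Z + ⟨E⟩/kT = ln(1.45600) + 0.626378/0.921 = 0.375693 + 0.680106 = 1.056.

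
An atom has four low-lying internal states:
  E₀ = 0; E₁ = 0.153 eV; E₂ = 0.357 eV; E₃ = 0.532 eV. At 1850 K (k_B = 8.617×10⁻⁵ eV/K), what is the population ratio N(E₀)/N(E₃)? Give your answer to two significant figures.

28

k_BT = 8.617×10⁻⁵ × 1850 K = 0.1594 eV.
n₀/n₃ = exp[−(E₀−E₃)/kT] = exp(−(-0.532 eV)/(0.1594 eV)) = exp(3.338) = 28.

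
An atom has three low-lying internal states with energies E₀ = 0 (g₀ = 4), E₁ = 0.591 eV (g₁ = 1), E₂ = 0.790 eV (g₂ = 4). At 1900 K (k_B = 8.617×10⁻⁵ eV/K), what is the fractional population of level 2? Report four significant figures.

k_BT = 8.617×10⁻⁵ × 1900 K = 0.163723 eV.
Eᵢ/kT = 0, 3.60976, 4.82522.
Z = Σ gᵢe^(−Eᵢ/kT) = 4·e^(−0) + 1·e^(−3.60976) + 4·e^(−4.82522) = 4.00000 + 0.0270583 + 0.0320992 = 4.05916.
P₂ = g₂ e^(−E₂/kT) / Z = 0.0320992/4.05916 = 0.007908.

0.007908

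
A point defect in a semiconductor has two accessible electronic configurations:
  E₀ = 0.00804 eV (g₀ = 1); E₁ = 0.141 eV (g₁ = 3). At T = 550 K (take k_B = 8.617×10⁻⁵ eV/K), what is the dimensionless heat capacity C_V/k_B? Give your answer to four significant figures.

k_BT = 8.617×10⁻⁵ × 550 K = 0.0473935 eV.
Eᵢ/kT = 0.169644, 2.97509.
Z = Σ gᵢe^(−Eᵢ/kT) = 1·e^(−0.169644) + 3·e^(−2.97509) = 0.843965 + 0.153129 = 0.997094.
⟨E⟩ = 0.0284594 eV, ⟨E²⟩ = 0.00310794 eV².
C_V/k_B = (⟨E²⟩ − ⟨E⟩²)/(kT)² = (0.00310794 − 0.000809937)/0.00224614 = 1.023.

1.023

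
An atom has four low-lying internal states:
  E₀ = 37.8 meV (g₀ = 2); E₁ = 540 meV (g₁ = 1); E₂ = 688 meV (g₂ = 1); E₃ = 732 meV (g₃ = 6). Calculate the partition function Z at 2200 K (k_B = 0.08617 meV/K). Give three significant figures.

Z = 1.85

k_BT = 0.08617 × 2200 K = 189.57 meV.
Eᵢ/kT = 0.19940, 2.8486, 3.6293, 3.8614.
Z = Σ gᵢe^(−Eᵢ/kT) = 2·e^(−0.19940) + 1·e^(−2.8486) + 1·e^(−3.6293) + 6·e^(−3.8614) = 1.6384 + 0.057925 + 0.026535 + 0.12623 = 1.8491.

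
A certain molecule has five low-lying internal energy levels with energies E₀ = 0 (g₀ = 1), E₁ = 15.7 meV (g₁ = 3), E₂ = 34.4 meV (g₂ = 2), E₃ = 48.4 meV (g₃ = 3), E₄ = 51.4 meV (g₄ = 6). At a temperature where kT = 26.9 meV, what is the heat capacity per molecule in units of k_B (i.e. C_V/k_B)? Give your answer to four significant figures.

Eᵢ/kT = 0, 0.583643, 1.27881, 1.79926, 1.91078.
Z = Σ gᵢe^(−Eᵢ/kT) = 1·e^(−0) + 3·e^(−0.583643) + 2·e^(−1.27881) + 3·e^(−1.79926) + 6·e^(−1.91078) = 1.00000 + 1.67359 + 0.556737 + 0.496264 + 0.887790 = 4.61438.
⟨E⟩ = 24.9391 meV, ⟨E²⟩ = 992.414 meV².
C_V/k_B = (⟨E²⟩ − ⟨E⟩²)/(kT)² = (992.414 − 621.959)/723.610 = 0.5120.

0.5120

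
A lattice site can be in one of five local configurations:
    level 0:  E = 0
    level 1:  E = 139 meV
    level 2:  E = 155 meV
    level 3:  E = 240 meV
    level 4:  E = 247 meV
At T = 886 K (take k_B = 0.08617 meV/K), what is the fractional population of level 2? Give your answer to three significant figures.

k_BT = 0.08617 × 886 K = 76.347 meV.
Eᵢ/kT = 0, 1.8206, 2.0302, 3.1435, 3.2352.
Z = Σ e^(−Eᵢ/kT) = e^(−0) + e^(−1.8206) + e^(−2.0302) + e^(−3.1435) + e^(−3.2352) = 1.0000 + 0.16193 + 0.13131 + 0.043132 + 0.039352 = 1.3757.
P₂ = e^(−E₂/kT) / Z = 0.13131/1.3757 = 0.0954.

0.0954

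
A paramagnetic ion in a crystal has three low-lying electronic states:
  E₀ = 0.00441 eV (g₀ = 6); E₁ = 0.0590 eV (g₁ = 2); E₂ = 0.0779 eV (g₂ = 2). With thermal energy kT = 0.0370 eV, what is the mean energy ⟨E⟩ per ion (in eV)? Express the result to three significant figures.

Eᵢ/kT = 0.11919, 1.5946, 2.1054.
Z = Σ gᵢe^(−Eᵢ/kT) = 6·e^(−0.11919) + 2·e^(−1.5946) + 2·e^(−2.1054) = 5.3258 + 0.40598 + 0.24359 = 5.9754.
⟨E⟩ = Σ Eᵢ gᵢe^(−Eᵢ/kT) / Z = (0.00441·5.3258 + 0.0590·0.40598 + 0.0779·0.24359) / 5.9754 = 0.0111 eV.

0.0111 eV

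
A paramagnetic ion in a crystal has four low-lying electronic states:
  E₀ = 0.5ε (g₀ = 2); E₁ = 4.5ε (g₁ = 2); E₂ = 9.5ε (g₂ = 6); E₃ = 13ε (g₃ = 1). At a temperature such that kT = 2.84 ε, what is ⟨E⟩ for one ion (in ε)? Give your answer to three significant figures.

2.09 ε

Eᵢ/kT = 0.17606, 1.5845, 3.3451, 4.5775.
Z = Σ gᵢe^(−Eᵢ/kT) = 2·e^(−0.17606) + 2·e^(−1.5845) + 6·e^(−3.3451) + 1·e^(−4.5775) = 1.6771 + 0.41010 + 0.21154 + 0.010281 = 2.3090.
⟨E⟩ = Σ Eᵢ gᵢe^(−Eᵢ/kT) / Z = (0.5·1.6771 + 4.5·0.41010 + 9.5·0.21154 + 13·0.010281) / 2.3090 = 2.09 ε.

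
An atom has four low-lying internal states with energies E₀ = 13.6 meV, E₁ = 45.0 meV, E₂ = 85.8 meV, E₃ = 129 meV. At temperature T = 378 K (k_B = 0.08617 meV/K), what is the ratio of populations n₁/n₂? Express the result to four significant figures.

k_BT = 0.08617 × 378 K = 32.5723 meV.
n₁/n₂ = exp[−(E₁−E₂)/kT] = exp(−(-40.8 meV)/(32.5723 meV)) = exp(1.25260) = 3.499.

3.499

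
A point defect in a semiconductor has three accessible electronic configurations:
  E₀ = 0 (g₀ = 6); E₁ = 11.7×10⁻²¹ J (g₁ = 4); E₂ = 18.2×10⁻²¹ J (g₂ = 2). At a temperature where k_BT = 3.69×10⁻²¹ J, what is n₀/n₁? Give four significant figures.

n₀/n₁ = (g₀/g₁) exp[−(E₀−E₁)/kT] = (6/4) × exp(−(-11.7 ×10⁻²¹ J)/(3.69 ×10⁻²¹ J)) = (6/4) × exp(3.17073) = 35.74.

35.74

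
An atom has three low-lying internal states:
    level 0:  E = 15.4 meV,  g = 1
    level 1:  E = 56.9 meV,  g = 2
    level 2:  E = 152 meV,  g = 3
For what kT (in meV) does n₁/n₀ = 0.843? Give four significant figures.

n₁/n₀ = (g₁/g₀) exp[−(E₁−E₀)/kT] = 0.843.
⇒ (E₁−E₀)/kT = ln((2/1)/0.843) = ln(2.37248) = 0.863936.
kT = 41.5 meV / 0.863936 = 48.04 meV.

48.04 meV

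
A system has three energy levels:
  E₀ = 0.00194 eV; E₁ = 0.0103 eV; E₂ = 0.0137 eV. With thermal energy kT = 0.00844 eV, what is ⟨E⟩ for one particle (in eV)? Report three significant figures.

Eᵢ/kT = 0.22986, 1.2204, 1.6232.
Z = Σ e^(−Eᵢ/kT) = e^(−0.22986) + e^(−1.2204) + e^(−1.6232) = 0.79464 + 0.29511 + 0.19727 = 1.2870.
⟨E⟩ = Σ Eᵢ e^(−Eᵢ/kT) / Z = (0.00194·0.79464 + 0.0103·0.29511 + 0.0137·0.19727) / 1.2870 = 0.00566 eV.

0.00566 eV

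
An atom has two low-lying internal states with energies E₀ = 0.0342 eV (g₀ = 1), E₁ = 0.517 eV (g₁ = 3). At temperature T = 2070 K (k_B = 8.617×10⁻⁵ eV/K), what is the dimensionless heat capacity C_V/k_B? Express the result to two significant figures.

k_BT = 8.617×10⁻⁵ × 2070 K = 0.1784 eV.
Eᵢ/kT = 0.1917, 2.898.
Z = Σ gᵢe^(−Eᵢ/kT) = 1·e^(−0.1917) + 3·e^(−2.898) = 0.8256 + 0.1654 = 0.9910.
⟨E⟩ = 0.1148 eV, ⟨E²⟩ = 0.04559 eV².
C_V/k_B = (⟨E²⟩ − ⟨E⟩²)/(kT)² = (0.04559 − 0.01318)/0.03183 = 1.0.

1.0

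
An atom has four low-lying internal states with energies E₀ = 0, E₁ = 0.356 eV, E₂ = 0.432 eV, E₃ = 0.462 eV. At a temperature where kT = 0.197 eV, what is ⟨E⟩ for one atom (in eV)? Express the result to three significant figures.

Eᵢ/kT = 0, 1.8071, 2.1929, 2.3452.
Z = Σ e^(−Eᵢ/kT) = e^(−0) + e^(−1.8071) + e^(−2.1929) + e^(−2.3452) = 1.0000 + 0.16413 + 0.11159 + 0.095828 = 1.3715.
⟨E⟩ = Σ Eᵢ e^(−Eᵢ/kT) / Z = (0·1.0000 + 0.356·0.16413 + 0.432·0.11159 + 0.462·0.095828) / 1.3715 = 0.110 eV.

0.110 eV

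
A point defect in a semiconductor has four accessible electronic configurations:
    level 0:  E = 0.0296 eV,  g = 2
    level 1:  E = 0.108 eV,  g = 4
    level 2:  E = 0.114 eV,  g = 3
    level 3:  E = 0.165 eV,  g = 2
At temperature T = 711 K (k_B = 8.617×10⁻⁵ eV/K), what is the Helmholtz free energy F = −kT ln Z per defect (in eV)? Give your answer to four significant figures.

k_BT = 8.617×10⁻⁵ × 711 K = 0.0612669 eV.
Eᵢ/kT = 0.483132, 1.76278, 1.86071, 2.69313.
Z = Σ gᵢe^(−Eᵢ/kT) = 2·e^(−0.483132) + 4·e^(−1.76278) + 3·e^(−1.86071) + 2·e^(−2.69313) = 1.23370 + 0.686269 + 0.466686 + 0.135338 = 2.52199.
F = −kT ln Z = −0.0612669 × ln(2.52199) = −0.0612669 × 0.925048 = -0.05667 eV.

-0.05667 eV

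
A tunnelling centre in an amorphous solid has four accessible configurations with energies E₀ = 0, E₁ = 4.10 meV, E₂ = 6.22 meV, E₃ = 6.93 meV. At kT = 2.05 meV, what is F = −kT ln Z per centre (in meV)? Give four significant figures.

-0.4034 meV

Eᵢ/kT = 0, 2.00000, 3.03415, 3.38049.
Z = Σ e^(−Eᵢ/kT) = e^(−0) + e^(−2.00000) + e^(−3.03415) + e^(−3.38049) = 1.00000 + 0.135335 + 0.0481155 + 0.0340308 = 1.21748.
F = −kT ln Z = −2.05 × ln(1.21748) = −2.05 × 0.196783 = -0.4034 meV.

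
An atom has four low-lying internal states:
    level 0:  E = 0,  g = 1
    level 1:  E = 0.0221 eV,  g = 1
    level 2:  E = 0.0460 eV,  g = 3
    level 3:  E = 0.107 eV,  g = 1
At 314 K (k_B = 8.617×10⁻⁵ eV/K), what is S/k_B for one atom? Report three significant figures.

k_BT = 8.617×10⁻⁵ × 314 K = 0.027057 eV.
Eᵢ/kT = 0, 0.81679, 1.7001, 3.9546.
Z = Σ gᵢe^(−Eᵢ/kT) = 1·e^(−0) + 1·e^(−0.81679) + 3·e^(−1.7001) + 1·e^(−3.9546) = 1.0000 + 0.44185 + 0.54800 + 0.019166 = 2.0090.
⟨E⟩ = Σ EᵢPᵢ = 0.018429 eV.
S/k_B = ln Z + ⟨E⟩/kT = ln(2.0090) + 0.018429/0.027057 = 0.69764 + 0.68112 = 1.38.

1.38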